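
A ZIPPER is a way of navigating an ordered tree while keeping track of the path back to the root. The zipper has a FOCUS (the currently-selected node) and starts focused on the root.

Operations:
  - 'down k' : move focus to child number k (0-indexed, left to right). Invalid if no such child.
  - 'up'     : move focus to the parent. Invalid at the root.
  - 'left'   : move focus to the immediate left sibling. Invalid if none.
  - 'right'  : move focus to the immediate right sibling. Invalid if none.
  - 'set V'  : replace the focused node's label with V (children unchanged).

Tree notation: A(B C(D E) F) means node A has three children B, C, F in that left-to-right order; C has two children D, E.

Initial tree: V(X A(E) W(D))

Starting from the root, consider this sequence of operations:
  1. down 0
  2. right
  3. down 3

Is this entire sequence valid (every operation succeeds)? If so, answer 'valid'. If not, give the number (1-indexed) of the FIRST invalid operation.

Answer: 3

Derivation:
Step 1 (down 0): focus=X path=0 depth=1 children=[] left=[] right=['A', 'W'] parent=V
Step 2 (right): focus=A path=1 depth=1 children=['E'] left=['X'] right=['W'] parent=V
Step 3 (down 3): INVALID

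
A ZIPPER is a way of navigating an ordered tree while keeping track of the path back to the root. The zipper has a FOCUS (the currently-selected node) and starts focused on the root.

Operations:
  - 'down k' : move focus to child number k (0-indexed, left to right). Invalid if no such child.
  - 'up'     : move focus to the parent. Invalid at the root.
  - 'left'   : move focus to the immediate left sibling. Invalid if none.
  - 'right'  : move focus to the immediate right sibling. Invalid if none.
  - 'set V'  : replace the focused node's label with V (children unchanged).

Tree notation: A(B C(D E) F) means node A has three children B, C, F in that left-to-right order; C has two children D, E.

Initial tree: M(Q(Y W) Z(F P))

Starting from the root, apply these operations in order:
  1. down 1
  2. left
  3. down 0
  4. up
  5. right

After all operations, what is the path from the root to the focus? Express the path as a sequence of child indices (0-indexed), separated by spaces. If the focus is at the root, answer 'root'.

Answer: 1

Derivation:
Step 1 (down 1): focus=Z path=1 depth=1 children=['F', 'P'] left=['Q'] right=[] parent=M
Step 2 (left): focus=Q path=0 depth=1 children=['Y', 'W'] left=[] right=['Z'] parent=M
Step 3 (down 0): focus=Y path=0/0 depth=2 children=[] left=[] right=['W'] parent=Q
Step 4 (up): focus=Q path=0 depth=1 children=['Y', 'W'] left=[] right=['Z'] parent=M
Step 5 (right): focus=Z path=1 depth=1 children=['F', 'P'] left=['Q'] right=[] parent=M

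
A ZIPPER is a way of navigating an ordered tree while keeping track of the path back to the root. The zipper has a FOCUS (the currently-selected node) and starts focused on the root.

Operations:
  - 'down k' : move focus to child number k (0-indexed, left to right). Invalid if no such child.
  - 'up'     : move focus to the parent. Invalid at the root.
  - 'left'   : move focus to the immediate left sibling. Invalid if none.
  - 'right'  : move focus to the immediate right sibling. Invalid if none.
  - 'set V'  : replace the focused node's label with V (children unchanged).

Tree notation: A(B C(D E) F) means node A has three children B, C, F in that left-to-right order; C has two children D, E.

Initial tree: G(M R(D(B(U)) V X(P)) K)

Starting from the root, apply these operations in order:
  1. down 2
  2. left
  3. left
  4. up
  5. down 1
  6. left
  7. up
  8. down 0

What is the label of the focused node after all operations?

Answer: M

Derivation:
Step 1 (down 2): focus=K path=2 depth=1 children=[] left=['M', 'R'] right=[] parent=G
Step 2 (left): focus=R path=1 depth=1 children=['D', 'V', 'X'] left=['M'] right=['K'] parent=G
Step 3 (left): focus=M path=0 depth=1 children=[] left=[] right=['R', 'K'] parent=G
Step 4 (up): focus=G path=root depth=0 children=['M', 'R', 'K'] (at root)
Step 5 (down 1): focus=R path=1 depth=1 children=['D', 'V', 'X'] left=['M'] right=['K'] parent=G
Step 6 (left): focus=M path=0 depth=1 children=[] left=[] right=['R', 'K'] parent=G
Step 7 (up): focus=G path=root depth=0 children=['M', 'R', 'K'] (at root)
Step 8 (down 0): focus=M path=0 depth=1 children=[] left=[] right=['R', 'K'] parent=G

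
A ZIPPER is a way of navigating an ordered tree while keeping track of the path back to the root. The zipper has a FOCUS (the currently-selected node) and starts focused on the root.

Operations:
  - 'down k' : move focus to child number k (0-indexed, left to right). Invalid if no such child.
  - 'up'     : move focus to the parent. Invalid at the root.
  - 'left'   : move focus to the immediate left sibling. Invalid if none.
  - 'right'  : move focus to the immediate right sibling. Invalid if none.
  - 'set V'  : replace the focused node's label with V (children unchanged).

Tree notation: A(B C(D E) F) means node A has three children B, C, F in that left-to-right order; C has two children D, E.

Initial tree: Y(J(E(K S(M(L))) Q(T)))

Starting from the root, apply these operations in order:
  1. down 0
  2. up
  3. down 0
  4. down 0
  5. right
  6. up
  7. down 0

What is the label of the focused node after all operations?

Answer: E

Derivation:
Step 1 (down 0): focus=J path=0 depth=1 children=['E', 'Q'] left=[] right=[] parent=Y
Step 2 (up): focus=Y path=root depth=0 children=['J'] (at root)
Step 3 (down 0): focus=J path=0 depth=1 children=['E', 'Q'] left=[] right=[] parent=Y
Step 4 (down 0): focus=E path=0/0 depth=2 children=['K', 'S'] left=[] right=['Q'] parent=J
Step 5 (right): focus=Q path=0/1 depth=2 children=['T'] left=['E'] right=[] parent=J
Step 6 (up): focus=J path=0 depth=1 children=['E', 'Q'] left=[] right=[] parent=Y
Step 7 (down 0): focus=E path=0/0 depth=2 children=['K', 'S'] left=[] right=['Q'] parent=J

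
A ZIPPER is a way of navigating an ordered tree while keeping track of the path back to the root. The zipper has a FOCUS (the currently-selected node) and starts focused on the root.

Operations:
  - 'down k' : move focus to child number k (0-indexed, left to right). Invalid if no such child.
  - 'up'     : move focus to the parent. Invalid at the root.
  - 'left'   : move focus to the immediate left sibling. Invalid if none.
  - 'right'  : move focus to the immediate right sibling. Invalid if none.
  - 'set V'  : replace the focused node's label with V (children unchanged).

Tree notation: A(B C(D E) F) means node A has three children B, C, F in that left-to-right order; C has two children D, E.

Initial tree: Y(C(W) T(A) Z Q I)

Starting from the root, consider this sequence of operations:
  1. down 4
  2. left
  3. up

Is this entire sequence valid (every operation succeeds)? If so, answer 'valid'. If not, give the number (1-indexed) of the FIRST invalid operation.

Step 1 (down 4): focus=I path=4 depth=1 children=[] left=['C', 'T', 'Z', 'Q'] right=[] parent=Y
Step 2 (left): focus=Q path=3 depth=1 children=[] left=['C', 'T', 'Z'] right=['I'] parent=Y
Step 3 (up): focus=Y path=root depth=0 children=['C', 'T', 'Z', 'Q', 'I'] (at root)

Answer: valid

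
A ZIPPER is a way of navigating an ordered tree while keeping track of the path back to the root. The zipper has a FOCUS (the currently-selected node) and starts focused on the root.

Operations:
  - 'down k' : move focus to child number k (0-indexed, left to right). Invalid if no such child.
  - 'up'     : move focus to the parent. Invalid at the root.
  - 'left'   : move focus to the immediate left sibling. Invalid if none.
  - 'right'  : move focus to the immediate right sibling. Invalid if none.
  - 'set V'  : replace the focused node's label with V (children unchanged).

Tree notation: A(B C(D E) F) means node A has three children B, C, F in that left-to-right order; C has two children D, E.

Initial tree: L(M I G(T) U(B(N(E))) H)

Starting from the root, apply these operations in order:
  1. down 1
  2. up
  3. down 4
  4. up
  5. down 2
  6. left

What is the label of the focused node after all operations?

Answer: I

Derivation:
Step 1 (down 1): focus=I path=1 depth=1 children=[] left=['M'] right=['G', 'U', 'H'] parent=L
Step 2 (up): focus=L path=root depth=0 children=['M', 'I', 'G', 'U', 'H'] (at root)
Step 3 (down 4): focus=H path=4 depth=1 children=[] left=['M', 'I', 'G', 'U'] right=[] parent=L
Step 4 (up): focus=L path=root depth=0 children=['M', 'I', 'G', 'U', 'H'] (at root)
Step 5 (down 2): focus=G path=2 depth=1 children=['T'] left=['M', 'I'] right=['U', 'H'] parent=L
Step 6 (left): focus=I path=1 depth=1 children=[] left=['M'] right=['G', 'U', 'H'] parent=L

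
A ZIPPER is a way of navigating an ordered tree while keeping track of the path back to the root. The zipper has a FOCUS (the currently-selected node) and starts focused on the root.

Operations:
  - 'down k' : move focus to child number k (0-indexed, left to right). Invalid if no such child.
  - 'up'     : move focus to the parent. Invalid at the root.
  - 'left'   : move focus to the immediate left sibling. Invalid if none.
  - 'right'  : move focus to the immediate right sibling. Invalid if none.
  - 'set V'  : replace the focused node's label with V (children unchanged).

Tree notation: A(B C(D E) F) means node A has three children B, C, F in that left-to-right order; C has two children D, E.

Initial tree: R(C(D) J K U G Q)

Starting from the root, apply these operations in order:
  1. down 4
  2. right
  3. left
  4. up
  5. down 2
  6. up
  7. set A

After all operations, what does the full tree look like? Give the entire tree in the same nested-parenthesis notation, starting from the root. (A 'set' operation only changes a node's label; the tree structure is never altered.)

Answer: A(C(D) J K U G Q)

Derivation:
Step 1 (down 4): focus=G path=4 depth=1 children=[] left=['C', 'J', 'K', 'U'] right=['Q'] parent=R
Step 2 (right): focus=Q path=5 depth=1 children=[] left=['C', 'J', 'K', 'U', 'G'] right=[] parent=R
Step 3 (left): focus=G path=4 depth=1 children=[] left=['C', 'J', 'K', 'U'] right=['Q'] parent=R
Step 4 (up): focus=R path=root depth=0 children=['C', 'J', 'K', 'U', 'G', 'Q'] (at root)
Step 5 (down 2): focus=K path=2 depth=1 children=[] left=['C', 'J'] right=['U', 'G', 'Q'] parent=R
Step 6 (up): focus=R path=root depth=0 children=['C', 'J', 'K', 'U', 'G', 'Q'] (at root)
Step 7 (set A): focus=A path=root depth=0 children=['C', 'J', 'K', 'U', 'G', 'Q'] (at root)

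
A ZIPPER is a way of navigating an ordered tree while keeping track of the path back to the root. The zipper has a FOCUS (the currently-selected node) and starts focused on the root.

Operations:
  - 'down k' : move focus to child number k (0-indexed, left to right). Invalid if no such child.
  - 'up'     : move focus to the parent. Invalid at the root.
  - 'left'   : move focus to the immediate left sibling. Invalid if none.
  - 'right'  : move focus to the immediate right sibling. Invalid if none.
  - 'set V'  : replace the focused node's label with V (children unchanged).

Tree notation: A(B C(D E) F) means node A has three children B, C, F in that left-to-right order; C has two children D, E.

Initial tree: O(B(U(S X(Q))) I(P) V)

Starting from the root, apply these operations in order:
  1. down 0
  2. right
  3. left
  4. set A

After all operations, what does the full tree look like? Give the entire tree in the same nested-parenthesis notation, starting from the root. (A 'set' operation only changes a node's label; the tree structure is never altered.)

Step 1 (down 0): focus=B path=0 depth=1 children=['U'] left=[] right=['I', 'V'] parent=O
Step 2 (right): focus=I path=1 depth=1 children=['P'] left=['B'] right=['V'] parent=O
Step 3 (left): focus=B path=0 depth=1 children=['U'] left=[] right=['I', 'V'] parent=O
Step 4 (set A): focus=A path=0 depth=1 children=['U'] left=[] right=['I', 'V'] parent=O

Answer: O(A(U(S X(Q))) I(P) V)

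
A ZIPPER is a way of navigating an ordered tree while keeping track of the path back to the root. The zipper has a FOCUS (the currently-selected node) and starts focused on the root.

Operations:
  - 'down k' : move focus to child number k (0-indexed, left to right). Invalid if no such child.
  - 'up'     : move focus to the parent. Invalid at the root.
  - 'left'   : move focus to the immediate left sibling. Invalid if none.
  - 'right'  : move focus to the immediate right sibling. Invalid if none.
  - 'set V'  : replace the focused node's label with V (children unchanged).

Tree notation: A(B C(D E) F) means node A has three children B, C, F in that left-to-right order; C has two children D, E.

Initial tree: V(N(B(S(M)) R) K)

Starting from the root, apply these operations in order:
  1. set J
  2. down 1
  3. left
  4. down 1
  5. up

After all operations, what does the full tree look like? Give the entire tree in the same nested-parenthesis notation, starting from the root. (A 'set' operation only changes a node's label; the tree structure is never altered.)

Answer: J(N(B(S(M)) R) K)

Derivation:
Step 1 (set J): focus=J path=root depth=0 children=['N', 'K'] (at root)
Step 2 (down 1): focus=K path=1 depth=1 children=[] left=['N'] right=[] parent=J
Step 3 (left): focus=N path=0 depth=1 children=['B', 'R'] left=[] right=['K'] parent=J
Step 4 (down 1): focus=R path=0/1 depth=2 children=[] left=['B'] right=[] parent=N
Step 5 (up): focus=N path=0 depth=1 children=['B', 'R'] left=[] right=['K'] parent=J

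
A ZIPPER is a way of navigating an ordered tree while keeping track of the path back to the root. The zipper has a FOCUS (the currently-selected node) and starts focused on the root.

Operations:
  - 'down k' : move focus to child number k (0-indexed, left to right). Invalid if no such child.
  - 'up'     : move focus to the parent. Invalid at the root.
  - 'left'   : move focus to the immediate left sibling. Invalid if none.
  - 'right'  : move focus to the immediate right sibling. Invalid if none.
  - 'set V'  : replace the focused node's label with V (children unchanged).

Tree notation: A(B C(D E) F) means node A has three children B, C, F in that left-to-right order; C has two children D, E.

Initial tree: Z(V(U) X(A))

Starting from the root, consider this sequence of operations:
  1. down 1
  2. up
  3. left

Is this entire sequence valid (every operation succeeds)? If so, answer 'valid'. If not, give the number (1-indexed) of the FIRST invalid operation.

Step 1 (down 1): focus=X path=1 depth=1 children=['A'] left=['V'] right=[] parent=Z
Step 2 (up): focus=Z path=root depth=0 children=['V', 'X'] (at root)
Step 3 (left): INVALID

Answer: 3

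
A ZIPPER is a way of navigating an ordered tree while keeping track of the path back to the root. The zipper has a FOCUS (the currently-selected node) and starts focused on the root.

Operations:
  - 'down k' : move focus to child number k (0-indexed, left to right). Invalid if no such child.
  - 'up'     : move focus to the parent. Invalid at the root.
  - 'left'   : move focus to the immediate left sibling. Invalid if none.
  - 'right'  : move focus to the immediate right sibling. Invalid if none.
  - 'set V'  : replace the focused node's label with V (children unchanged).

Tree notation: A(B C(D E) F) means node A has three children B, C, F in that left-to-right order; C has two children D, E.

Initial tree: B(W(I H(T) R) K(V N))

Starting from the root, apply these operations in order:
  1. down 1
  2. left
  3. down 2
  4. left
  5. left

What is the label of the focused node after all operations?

Step 1 (down 1): focus=K path=1 depth=1 children=['V', 'N'] left=['W'] right=[] parent=B
Step 2 (left): focus=W path=0 depth=1 children=['I', 'H', 'R'] left=[] right=['K'] parent=B
Step 3 (down 2): focus=R path=0/2 depth=2 children=[] left=['I', 'H'] right=[] parent=W
Step 4 (left): focus=H path=0/1 depth=2 children=['T'] left=['I'] right=['R'] parent=W
Step 5 (left): focus=I path=0/0 depth=2 children=[] left=[] right=['H', 'R'] parent=W

Answer: I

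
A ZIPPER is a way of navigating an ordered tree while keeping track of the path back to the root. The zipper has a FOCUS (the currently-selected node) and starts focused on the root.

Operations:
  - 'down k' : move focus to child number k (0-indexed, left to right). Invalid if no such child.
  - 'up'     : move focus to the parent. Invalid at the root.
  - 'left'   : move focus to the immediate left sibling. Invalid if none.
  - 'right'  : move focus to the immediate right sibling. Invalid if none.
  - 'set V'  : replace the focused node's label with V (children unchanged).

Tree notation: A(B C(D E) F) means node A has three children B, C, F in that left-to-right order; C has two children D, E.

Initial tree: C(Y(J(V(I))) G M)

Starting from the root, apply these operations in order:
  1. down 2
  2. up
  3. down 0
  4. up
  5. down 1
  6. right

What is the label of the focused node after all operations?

Answer: M

Derivation:
Step 1 (down 2): focus=M path=2 depth=1 children=[] left=['Y', 'G'] right=[] parent=C
Step 2 (up): focus=C path=root depth=0 children=['Y', 'G', 'M'] (at root)
Step 3 (down 0): focus=Y path=0 depth=1 children=['J'] left=[] right=['G', 'M'] parent=C
Step 4 (up): focus=C path=root depth=0 children=['Y', 'G', 'M'] (at root)
Step 5 (down 1): focus=G path=1 depth=1 children=[] left=['Y'] right=['M'] parent=C
Step 6 (right): focus=M path=2 depth=1 children=[] left=['Y', 'G'] right=[] parent=C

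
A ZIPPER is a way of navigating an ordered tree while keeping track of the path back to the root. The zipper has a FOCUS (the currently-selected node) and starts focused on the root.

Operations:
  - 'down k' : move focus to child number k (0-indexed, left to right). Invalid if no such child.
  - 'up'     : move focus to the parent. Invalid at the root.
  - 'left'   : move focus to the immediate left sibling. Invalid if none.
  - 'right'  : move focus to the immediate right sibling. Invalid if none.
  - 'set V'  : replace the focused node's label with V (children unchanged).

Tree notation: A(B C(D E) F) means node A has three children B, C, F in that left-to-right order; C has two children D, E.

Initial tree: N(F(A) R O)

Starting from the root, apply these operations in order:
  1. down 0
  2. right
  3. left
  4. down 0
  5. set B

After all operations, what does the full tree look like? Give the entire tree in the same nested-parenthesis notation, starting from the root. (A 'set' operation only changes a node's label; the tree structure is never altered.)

Step 1 (down 0): focus=F path=0 depth=1 children=['A'] left=[] right=['R', 'O'] parent=N
Step 2 (right): focus=R path=1 depth=1 children=[] left=['F'] right=['O'] parent=N
Step 3 (left): focus=F path=0 depth=1 children=['A'] left=[] right=['R', 'O'] parent=N
Step 4 (down 0): focus=A path=0/0 depth=2 children=[] left=[] right=[] parent=F
Step 5 (set B): focus=B path=0/0 depth=2 children=[] left=[] right=[] parent=F

Answer: N(F(B) R O)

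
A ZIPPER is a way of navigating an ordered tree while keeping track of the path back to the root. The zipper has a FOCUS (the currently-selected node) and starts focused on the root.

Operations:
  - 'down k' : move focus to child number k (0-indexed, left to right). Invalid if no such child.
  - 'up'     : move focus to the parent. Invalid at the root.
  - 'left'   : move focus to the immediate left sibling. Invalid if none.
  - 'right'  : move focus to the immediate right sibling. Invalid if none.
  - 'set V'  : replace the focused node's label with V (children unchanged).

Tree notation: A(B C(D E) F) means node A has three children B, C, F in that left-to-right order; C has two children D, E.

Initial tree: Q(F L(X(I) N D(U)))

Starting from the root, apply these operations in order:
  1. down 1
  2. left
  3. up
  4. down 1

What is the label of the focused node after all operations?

Answer: L

Derivation:
Step 1 (down 1): focus=L path=1 depth=1 children=['X', 'N', 'D'] left=['F'] right=[] parent=Q
Step 2 (left): focus=F path=0 depth=1 children=[] left=[] right=['L'] parent=Q
Step 3 (up): focus=Q path=root depth=0 children=['F', 'L'] (at root)
Step 4 (down 1): focus=L path=1 depth=1 children=['X', 'N', 'D'] left=['F'] right=[] parent=Q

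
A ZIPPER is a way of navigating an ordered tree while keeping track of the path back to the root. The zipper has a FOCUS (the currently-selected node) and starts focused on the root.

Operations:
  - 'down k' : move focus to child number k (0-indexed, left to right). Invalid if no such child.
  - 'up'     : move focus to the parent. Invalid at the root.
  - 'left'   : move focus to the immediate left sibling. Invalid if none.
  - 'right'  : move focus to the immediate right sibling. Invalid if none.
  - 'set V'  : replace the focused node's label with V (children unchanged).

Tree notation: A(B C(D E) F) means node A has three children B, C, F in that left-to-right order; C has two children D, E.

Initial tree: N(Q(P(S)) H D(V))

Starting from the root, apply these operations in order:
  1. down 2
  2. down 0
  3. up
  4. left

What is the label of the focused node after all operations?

Answer: H

Derivation:
Step 1 (down 2): focus=D path=2 depth=1 children=['V'] left=['Q', 'H'] right=[] parent=N
Step 2 (down 0): focus=V path=2/0 depth=2 children=[] left=[] right=[] parent=D
Step 3 (up): focus=D path=2 depth=1 children=['V'] left=['Q', 'H'] right=[] parent=N
Step 4 (left): focus=H path=1 depth=1 children=[] left=['Q'] right=['D'] parent=N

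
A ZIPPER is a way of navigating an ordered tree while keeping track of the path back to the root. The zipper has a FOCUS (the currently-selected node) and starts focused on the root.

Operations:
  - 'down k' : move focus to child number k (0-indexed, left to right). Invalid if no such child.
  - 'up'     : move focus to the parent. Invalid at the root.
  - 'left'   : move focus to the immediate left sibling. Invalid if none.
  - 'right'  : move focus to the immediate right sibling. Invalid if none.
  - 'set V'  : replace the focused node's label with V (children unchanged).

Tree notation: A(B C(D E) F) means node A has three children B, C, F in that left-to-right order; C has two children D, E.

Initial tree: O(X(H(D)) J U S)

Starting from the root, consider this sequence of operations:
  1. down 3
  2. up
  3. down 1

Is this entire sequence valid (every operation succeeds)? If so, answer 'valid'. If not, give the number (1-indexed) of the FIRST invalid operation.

Answer: valid

Derivation:
Step 1 (down 3): focus=S path=3 depth=1 children=[] left=['X', 'J', 'U'] right=[] parent=O
Step 2 (up): focus=O path=root depth=0 children=['X', 'J', 'U', 'S'] (at root)
Step 3 (down 1): focus=J path=1 depth=1 children=[] left=['X'] right=['U', 'S'] parent=O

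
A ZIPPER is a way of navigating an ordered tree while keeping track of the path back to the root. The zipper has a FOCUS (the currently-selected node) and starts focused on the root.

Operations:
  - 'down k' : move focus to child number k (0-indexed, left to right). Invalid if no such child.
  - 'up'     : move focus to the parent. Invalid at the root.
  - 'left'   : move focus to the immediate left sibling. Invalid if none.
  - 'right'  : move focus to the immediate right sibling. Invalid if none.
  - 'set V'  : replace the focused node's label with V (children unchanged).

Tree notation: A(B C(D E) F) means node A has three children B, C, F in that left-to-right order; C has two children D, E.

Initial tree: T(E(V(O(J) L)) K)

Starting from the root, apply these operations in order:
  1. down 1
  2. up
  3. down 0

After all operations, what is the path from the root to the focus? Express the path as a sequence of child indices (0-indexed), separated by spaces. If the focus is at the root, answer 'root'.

Step 1 (down 1): focus=K path=1 depth=1 children=[] left=['E'] right=[] parent=T
Step 2 (up): focus=T path=root depth=0 children=['E', 'K'] (at root)
Step 3 (down 0): focus=E path=0 depth=1 children=['V'] left=[] right=['K'] parent=T

Answer: 0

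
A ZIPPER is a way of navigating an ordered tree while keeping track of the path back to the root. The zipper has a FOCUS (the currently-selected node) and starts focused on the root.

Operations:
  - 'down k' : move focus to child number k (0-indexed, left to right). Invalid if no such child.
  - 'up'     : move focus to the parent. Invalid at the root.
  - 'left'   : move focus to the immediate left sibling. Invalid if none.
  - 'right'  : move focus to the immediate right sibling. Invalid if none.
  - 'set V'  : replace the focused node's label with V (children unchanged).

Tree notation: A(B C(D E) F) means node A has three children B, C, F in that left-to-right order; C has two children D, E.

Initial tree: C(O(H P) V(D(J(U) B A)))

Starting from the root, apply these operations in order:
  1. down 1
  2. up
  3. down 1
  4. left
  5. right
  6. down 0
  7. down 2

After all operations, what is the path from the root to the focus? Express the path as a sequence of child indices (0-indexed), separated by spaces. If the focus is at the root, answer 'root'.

Answer: 1 0 2

Derivation:
Step 1 (down 1): focus=V path=1 depth=1 children=['D'] left=['O'] right=[] parent=C
Step 2 (up): focus=C path=root depth=0 children=['O', 'V'] (at root)
Step 3 (down 1): focus=V path=1 depth=1 children=['D'] left=['O'] right=[] parent=C
Step 4 (left): focus=O path=0 depth=1 children=['H', 'P'] left=[] right=['V'] parent=C
Step 5 (right): focus=V path=1 depth=1 children=['D'] left=['O'] right=[] parent=C
Step 6 (down 0): focus=D path=1/0 depth=2 children=['J', 'B', 'A'] left=[] right=[] parent=V
Step 7 (down 2): focus=A path=1/0/2 depth=3 children=[] left=['J', 'B'] right=[] parent=D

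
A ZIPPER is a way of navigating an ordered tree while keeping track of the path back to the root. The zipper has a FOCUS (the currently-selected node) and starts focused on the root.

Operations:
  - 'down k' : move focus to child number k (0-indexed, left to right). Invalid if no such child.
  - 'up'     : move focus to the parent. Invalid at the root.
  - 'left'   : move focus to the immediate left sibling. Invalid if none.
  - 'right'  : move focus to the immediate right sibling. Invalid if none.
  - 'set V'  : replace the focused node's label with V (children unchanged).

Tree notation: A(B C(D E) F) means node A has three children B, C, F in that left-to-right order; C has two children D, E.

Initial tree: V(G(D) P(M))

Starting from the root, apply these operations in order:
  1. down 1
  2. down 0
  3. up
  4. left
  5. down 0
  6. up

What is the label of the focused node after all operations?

Step 1 (down 1): focus=P path=1 depth=1 children=['M'] left=['G'] right=[] parent=V
Step 2 (down 0): focus=M path=1/0 depth=2 children=[] left=[] right=[] parent=P
Step 3 (up): focus=P path=1 depth=1 children=['M'] left=['G'] right=[] parent=V
Step 4 (left): focus=G path=0 depth=1 children=['D'] left=[] right=['P'] parent=V
Step 5 (down 0): focus=D path=0/0 depth=2 children=[] left=[] right=[] parent=G
Step 6 (up): focus=G path=0 depth=1 children=['D'] left=[] right=['P'] parent=V

Answer: G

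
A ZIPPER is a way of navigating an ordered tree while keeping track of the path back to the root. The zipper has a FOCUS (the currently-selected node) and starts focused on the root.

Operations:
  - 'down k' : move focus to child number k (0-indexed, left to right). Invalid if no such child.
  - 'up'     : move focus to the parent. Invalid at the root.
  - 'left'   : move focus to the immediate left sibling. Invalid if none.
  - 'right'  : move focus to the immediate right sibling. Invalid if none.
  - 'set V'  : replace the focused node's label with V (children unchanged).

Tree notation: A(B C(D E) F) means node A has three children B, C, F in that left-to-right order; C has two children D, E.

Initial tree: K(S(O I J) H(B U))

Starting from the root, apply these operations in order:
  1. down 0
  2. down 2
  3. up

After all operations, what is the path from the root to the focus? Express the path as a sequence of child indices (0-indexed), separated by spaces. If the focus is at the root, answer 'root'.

Step 1 (down 0): focus=S path=0 depth=1 children=['O', 'I', 'J'] left=[] right=['H'] parent=K
Step 2 (down 2): focus=J path=0/2 depth=2 children=[] left=['O', 'I'] right=[] parent=S
Step 3 (up): focus=S path=0 depth=1 children=['O', 'I', 'J'] left=[] right=['H'] parent=K

Answer: 0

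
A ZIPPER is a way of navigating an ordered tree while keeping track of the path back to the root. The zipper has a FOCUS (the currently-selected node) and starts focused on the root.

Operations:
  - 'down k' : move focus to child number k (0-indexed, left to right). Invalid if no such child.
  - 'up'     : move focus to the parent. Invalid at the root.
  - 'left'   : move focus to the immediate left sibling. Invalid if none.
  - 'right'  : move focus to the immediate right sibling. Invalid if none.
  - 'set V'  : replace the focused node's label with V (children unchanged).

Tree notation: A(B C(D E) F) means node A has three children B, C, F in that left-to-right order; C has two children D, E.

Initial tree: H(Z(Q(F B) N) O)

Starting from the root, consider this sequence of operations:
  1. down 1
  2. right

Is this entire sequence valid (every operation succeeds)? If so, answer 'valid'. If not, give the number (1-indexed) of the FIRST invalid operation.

Step 1 (down 1): focus=O path=1 depth=1 children=[] left=['Z'] right=[] parent=H
Step 2 (right): INVALID

Answer: 2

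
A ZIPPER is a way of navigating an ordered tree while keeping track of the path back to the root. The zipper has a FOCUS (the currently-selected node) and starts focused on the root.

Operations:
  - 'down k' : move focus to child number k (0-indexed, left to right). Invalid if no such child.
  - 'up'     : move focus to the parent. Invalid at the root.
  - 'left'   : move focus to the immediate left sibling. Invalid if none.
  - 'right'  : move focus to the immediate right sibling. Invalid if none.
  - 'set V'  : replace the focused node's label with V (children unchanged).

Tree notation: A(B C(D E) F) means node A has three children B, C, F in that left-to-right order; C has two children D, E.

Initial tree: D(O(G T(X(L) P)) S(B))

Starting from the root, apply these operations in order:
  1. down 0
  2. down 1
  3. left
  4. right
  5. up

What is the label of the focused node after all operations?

Step 1 (down 0): focus=O path=0 depth=1 children=['G', 'T'] left=[] right=['S'] parent=D
Step 2 (down 1): focus=T path=0/1 depth=2 children=['X', 'P'] left=['G'] right=[] parent=O
Step 3 (left): focus=G path=0/0 depth=2 children=[] left=[] right=['T'] parent=O
Step 4 (right): focus=T path=0/1 depth=2 children=['X', 'P'] left=['G'] right=[] parent=O
Step 5 (up): focus=O path=0 depth=1 children=['G', 'T'] left=[] right=['S'] parent=D

Answer: O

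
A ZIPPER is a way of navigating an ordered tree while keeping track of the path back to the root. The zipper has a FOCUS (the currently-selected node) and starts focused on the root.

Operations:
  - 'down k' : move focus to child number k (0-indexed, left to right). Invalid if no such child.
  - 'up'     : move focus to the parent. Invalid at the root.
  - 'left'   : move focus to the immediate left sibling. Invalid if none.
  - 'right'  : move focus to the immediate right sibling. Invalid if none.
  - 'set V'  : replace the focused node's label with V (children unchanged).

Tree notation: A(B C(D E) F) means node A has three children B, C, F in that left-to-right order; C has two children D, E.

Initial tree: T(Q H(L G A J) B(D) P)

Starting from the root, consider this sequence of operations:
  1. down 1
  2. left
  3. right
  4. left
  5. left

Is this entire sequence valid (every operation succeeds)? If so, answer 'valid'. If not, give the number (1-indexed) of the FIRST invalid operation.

Step 1 (down 1): focus=H path=1 depth=1 children=['L', 'G', 'A', 'J'] left=['Q'] right=['B', 'P'] parent=T
Step 2 (left): focus=Q path=0 depth=1 children=[] left=[] right=['H', 'B', 'P'] parent=T
Step 3 (right): focus=H path=1 depth=1 children=['L', 'G', 'A', 'J'] left=['Q'] right=['B', 'P'] parent=T
Step 4 (left): focus=Q path=0 depth=1 children=[] left=[] right=['H', 'B', 'P'] parent=T
Step 5 (left): INVALID

Answer: 5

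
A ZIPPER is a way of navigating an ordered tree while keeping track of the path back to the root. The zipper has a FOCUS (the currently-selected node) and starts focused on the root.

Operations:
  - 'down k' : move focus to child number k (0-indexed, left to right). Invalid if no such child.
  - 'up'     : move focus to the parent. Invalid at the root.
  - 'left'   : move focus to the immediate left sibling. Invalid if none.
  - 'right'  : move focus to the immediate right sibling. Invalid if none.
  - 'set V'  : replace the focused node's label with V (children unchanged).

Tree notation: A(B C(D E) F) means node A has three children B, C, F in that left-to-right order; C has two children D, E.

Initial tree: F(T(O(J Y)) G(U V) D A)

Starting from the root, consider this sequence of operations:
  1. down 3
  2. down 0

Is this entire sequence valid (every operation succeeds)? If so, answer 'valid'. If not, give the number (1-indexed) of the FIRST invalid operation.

Step 1 (down 3): focus=A path=3 depth=1 children=[] left=['T', 'G', 'D'] right=[] parent=F
Step 2 (down 0): INVALID

Answer: 2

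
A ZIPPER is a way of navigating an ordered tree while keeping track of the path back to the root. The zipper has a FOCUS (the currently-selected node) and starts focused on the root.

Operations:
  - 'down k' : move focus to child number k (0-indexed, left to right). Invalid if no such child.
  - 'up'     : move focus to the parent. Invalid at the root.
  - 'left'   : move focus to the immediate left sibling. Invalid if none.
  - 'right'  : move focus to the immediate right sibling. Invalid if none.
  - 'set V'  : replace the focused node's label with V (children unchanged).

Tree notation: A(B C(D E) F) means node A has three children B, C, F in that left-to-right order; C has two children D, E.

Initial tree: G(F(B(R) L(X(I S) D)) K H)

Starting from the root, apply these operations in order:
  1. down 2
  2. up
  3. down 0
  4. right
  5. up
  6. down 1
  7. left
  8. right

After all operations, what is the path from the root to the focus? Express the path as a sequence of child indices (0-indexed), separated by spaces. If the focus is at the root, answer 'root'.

Answer: 1

Derivation:
Step 1 (down 2): focus=H path=2 depth=1 children=[] left=['F', 'K'] right=[] parent=G
Step 2 (up): focus=G path=root depth=0 children=['F', 'K', 'H'] (at root)
Step 3 (down 0): focus=F path=0 depth=1 children=['B', 'L'] left=[] right=['K', 'H'] parent=G
Step 4 (right): focus=K path=1 depth=1 children=[] left=['F'] right=['H'] parent=G
Step 5 (up): focus=G path=root depth=0 children=['F', 'K', 'H'] (at root)
Step 6 (down 1): focus=K path=1 depth=1 children=[] left=['F'] right=['H'] parent=G
Step 7 (left): focus=F path=0 depth=1 children=['B', 'L'] left=[] right=['K', 'H'] parent=G
Step 8 (right): focus=K path=1 depth=1 children=[] left=['F'] right=['H'] parent=G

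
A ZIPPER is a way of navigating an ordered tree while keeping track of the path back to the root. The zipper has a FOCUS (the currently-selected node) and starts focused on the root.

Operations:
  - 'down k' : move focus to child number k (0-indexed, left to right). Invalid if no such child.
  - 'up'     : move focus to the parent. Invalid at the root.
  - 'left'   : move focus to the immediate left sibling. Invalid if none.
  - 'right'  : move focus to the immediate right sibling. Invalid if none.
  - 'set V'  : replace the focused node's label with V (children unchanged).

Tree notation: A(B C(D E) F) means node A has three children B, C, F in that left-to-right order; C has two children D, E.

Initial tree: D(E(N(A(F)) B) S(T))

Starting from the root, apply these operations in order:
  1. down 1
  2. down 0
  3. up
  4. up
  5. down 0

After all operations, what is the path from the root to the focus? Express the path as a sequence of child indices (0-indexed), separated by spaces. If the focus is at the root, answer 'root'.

Step 1 (down 1): focus=S path=1 depth=1 children=['T'] left=['E'] right=[] parent=D
Step 2 (down 0): focus=T path=1/0 depth=2 children=[] left=[] right=[] parent=S
Step 3 (up): focus=S path=1 depth=1 children=['T'] left=['E'] right=[] parent=D
Step 4 (up): focus=D path=root depth=0 children=['E', 'S'] (at root)
Step 5 (down 0): focus=E path=0 depth=1 children=['N', 'B'] left=[] right=['S'] parent=D

Answer: 0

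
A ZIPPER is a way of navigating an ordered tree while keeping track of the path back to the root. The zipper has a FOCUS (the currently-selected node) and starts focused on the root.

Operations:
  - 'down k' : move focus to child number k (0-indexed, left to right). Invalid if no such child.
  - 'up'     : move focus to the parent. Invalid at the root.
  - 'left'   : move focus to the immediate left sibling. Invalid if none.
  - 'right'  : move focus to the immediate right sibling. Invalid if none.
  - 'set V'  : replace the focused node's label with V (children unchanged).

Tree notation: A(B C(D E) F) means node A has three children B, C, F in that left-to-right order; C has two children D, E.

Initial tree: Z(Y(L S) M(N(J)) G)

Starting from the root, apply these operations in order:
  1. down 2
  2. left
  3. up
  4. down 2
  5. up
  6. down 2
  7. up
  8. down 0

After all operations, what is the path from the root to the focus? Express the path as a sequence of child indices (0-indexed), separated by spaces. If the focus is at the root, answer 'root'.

Answer: 0

Derivation:
Step 1 (down 2): focus=G path=2 depth=1 children=[] left=['Y', 'M'] right=[] parent=Z
Step 2 (left): focus=M path=1 depth=1 children=['N'] left=['Y'] right=['G'] parent=Z
Step 3 (up): focus=Z path=root depth=0 children=['Y', 'M', 'G'] (at root)
Step 4 (down 2): focus=G path=2 depth=1 children=[] left=['Y', 'M'] right=[] parent=Z
Step 5 (up): focus=Z path=root depth=0 children=['Y', 'M', 'G'] (at root)
Step 6 (down 2): focus=G path=2 depth=1 children=[] left=['Y', 'M'] right=[] parent=Z
Step 7 (up): focus=Z path=root depth=0 children=['Y', 'M', 'G'] (at root)
Step 8 (down 0): focus=Y path=0 depth=1 children=['L', 'S'] left=[] right=['M', 'G'] parent=Z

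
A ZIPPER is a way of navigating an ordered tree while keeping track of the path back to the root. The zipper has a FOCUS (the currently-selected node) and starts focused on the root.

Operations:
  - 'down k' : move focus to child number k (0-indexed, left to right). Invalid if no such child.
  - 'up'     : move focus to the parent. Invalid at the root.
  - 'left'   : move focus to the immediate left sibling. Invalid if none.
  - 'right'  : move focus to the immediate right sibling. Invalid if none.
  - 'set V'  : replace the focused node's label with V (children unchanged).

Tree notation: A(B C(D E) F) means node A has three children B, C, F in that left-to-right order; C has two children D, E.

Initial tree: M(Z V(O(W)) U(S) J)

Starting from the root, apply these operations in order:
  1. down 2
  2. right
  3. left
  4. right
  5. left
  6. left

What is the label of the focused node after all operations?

Step 1 (down 2): focus=U path=2 depth=1 children=['S'] left=['Z', 'V'] right=['J'] parent=M
Step 2 (right): focus=J path=3 depth=1 children=[] left=['Z', 'V', 'U'] right=[] parent=M
Step 3 (left): focus=U path=2 depth=1 children=['S'] left=['Z', 'V'] right=['J'] parent=M
Step 4 (right): focus=J path=3 depth=1 children=[] left=['Z', 'V', 'U'] right=[] parent=M
Step 5 (left): focus=U path=2 depth=1 children=['S'] left=['Z', 'V'] right=['J'] parent=M
Step 6 (left): focus=V path=1 depth=1 children=['O'] left=['Z'] right=['U', 'J'] parent=M

Answer: V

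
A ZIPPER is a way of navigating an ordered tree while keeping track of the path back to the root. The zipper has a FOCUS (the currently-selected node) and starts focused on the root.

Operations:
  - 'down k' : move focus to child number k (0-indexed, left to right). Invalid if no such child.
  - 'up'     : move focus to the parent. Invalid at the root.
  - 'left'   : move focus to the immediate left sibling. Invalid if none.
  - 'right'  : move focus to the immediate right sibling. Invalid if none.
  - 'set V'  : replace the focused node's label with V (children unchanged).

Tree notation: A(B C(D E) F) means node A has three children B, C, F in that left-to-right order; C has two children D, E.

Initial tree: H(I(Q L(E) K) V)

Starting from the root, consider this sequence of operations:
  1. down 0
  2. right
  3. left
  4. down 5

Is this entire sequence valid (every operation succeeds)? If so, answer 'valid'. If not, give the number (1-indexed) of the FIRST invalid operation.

Step 1 (down 0): focus=I path=0 depth=1 children=['Q', 'L', 'K'] left=[] right=['V'] parent=H
Step 2 (right): focus=V path=1 depth=1 children=[] left=['I'] right=[] parent=H
Step 3 (left): focus=I path=0 depth=1 children=['Q', 'L', 'K'] left=[] right=['V'] parent=H
Step 4 (down 5): INVALID

Answer: 4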